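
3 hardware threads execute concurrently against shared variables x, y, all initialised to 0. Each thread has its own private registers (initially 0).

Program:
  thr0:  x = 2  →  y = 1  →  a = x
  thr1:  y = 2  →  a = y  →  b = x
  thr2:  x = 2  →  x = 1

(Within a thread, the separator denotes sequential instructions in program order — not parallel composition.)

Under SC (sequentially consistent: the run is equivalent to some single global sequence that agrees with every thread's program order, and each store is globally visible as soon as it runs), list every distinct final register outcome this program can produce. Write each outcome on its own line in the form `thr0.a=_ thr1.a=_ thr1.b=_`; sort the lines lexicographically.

thr0.a=1 thr1.a=1 thr1.b=1
thr0.a=1 thr1.a=1 thr1.b=2
thr0.a=1 thr1.a=2 thr1.b=0
thr0.a=1 thr1.a=2 thr1.b=1
thr0.a=1 thr1.a=2 thr1.b=2
thr0.a=2 thr1.a=1 thr1.b=1
thr0.a=2 thr1.a=1 thr1.b=2
thr0.a=2 thr1.a=2 thr1.b=0
thr0.a=2 thr1.a=2 thr1.b=1
thr0.a=2 thr1.a=2 thr1.b=2

outcome vector order: (thr0.a,thr1.a,thr1.b)
|SC outcomes| = 10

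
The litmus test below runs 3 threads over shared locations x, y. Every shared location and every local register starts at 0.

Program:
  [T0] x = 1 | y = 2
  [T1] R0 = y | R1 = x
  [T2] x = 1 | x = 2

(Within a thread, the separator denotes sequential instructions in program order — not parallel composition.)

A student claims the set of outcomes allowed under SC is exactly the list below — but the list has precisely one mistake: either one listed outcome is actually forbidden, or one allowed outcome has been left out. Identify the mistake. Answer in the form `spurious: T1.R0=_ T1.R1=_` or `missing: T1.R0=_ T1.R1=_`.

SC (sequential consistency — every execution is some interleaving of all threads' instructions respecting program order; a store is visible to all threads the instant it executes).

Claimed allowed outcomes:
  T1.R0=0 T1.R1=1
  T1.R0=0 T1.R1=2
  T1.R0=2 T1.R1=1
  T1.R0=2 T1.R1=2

outcome vector order: (T1.R0,T1.R1)
[SC] allowed = {00; 01; 02; 21; 22}
SC∖claimed = {00}

missing: T1.R0=0 T1.R1=0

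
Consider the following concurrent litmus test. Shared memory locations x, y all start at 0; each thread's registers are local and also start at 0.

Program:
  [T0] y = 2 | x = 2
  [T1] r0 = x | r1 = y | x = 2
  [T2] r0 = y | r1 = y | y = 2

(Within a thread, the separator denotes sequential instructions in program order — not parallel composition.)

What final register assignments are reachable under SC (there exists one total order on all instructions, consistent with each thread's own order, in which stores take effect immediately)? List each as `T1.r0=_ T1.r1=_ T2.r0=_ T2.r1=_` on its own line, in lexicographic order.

outcome vector order: (T1.r0,T1.r1,T2.r0,T2.r1)
|SC outcomes| = 9

T1.r0=0 T1.r1=0 T2.r0=0 T2.r1=0
T1.r0=0 T1.r1=0 T2.r0=0 T2.r1=2
T1.r0=0 T1.r1=0 T2.r0=2 T2.r1=2
T1.r0=0 T1.r1=2 T2.r0=0 T2.r1=0
T1.r0=0 T1.r1=2 T2.r0=0 T2.r1=2
T1.r0=0 T1.r1=2 T2.r0=2 T2.r1=2
T1.r0=2 T1.r1=2 T2.r0=0 T2.r1=0
T1.r0=2 T1.r1=2 T2.r0=0 T2.r1=2
T1.r0=2 T1.r1=2 T2.r0=2 T2.r1=2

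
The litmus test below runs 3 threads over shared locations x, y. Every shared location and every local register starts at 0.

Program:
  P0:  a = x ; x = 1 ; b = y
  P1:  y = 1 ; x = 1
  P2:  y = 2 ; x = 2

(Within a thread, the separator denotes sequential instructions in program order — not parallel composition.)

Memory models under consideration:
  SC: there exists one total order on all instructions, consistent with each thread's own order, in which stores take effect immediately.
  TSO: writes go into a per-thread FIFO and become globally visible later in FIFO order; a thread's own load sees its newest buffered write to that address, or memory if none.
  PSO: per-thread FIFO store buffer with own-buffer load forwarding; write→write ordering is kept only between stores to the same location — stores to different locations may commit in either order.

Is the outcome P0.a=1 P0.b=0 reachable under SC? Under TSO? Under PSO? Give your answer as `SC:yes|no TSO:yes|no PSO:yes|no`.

outcome vector order: (P0.a,P0.b)
[SC] allowed = {(0,0) (0,1) (0,2) (1,1) (1,2) (2,1) (2,2)}
[TSO] allowed = {(0,0) (0,1) (0,2) (1,1) (1,2) (2,1) (2,2)}
[PSO] allowed = {(0,0) (0,1) (0,2) (1,0) (1,1) (1,2) (2,0) (2,1) (2,2)}
target (1,0) ∈ {PSO}

SC:no TSO:no PSO:yes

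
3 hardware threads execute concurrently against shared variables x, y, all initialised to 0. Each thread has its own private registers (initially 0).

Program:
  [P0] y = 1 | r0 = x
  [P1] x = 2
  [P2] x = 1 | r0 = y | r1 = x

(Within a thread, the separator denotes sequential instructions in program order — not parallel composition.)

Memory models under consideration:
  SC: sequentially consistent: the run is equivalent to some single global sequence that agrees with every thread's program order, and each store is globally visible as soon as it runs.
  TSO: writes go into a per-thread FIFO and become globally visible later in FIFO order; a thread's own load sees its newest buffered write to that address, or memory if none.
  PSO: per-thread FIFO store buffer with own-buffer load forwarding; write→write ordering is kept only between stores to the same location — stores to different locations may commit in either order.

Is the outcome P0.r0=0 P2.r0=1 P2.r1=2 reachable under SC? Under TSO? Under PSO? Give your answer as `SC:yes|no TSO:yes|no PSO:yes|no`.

outcome vector order: (P0.r0,P2.r0,P2.r1)
SC (10): (0,1,1) (0,1,2) (1,0,1) (1,0,2) (1,1,1) (1,1,2) (2,0,1) (2,0,2) (2,1,1) (2,1,2)
TSO (12): (0,0,1) (0,0,2) (0,1,1) (0,1,2) (1,0,1) (1,0,2) (1,1,1) (1,1,2) (2,0,1) (2,0,2) (2,1,1) (2,1,2)
PSO (12): (0,0,1) (0,0,2) (0,1,1) (0,1,2) (1,0,1) (1,0,2) (1,1,1) (1,1,2) (2,0,1) (2,0,2) (2,1,1) (2,1,2)
target (0,1,2) ∈ {SC,TSO,PSO}

SC:yes TSO:yes PSO:yes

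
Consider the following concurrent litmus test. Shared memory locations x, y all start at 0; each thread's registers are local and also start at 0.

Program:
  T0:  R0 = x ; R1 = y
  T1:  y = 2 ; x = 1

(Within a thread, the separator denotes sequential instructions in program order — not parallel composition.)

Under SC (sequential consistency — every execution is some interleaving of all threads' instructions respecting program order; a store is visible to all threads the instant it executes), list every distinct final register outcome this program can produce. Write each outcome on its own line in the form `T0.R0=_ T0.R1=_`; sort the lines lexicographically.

outcome vector order: (T0.R0,T0.R1)
|SC outcomes| = 3

T0.R0=0 T0.R1=0
T0.R0=0 T0.R1=2
T0.R0=1 T0.R1=2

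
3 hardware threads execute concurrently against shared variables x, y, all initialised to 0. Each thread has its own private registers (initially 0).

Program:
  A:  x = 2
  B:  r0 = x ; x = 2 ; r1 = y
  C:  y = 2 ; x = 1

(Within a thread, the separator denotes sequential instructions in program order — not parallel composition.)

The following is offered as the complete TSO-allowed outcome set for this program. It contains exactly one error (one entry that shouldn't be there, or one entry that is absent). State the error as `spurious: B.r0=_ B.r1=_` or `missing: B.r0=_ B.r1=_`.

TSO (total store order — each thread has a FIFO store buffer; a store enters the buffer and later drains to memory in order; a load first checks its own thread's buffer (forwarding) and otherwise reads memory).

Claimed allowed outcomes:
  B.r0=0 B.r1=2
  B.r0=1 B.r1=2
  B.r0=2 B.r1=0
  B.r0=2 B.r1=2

outcome vector order: (B.r0,B.r1)
TSO (5): 0/0; 0/2; 1/2; 2/0; 2/2
TSO∖claimed = {0/0}

missing: B.r0=0 B.r1=0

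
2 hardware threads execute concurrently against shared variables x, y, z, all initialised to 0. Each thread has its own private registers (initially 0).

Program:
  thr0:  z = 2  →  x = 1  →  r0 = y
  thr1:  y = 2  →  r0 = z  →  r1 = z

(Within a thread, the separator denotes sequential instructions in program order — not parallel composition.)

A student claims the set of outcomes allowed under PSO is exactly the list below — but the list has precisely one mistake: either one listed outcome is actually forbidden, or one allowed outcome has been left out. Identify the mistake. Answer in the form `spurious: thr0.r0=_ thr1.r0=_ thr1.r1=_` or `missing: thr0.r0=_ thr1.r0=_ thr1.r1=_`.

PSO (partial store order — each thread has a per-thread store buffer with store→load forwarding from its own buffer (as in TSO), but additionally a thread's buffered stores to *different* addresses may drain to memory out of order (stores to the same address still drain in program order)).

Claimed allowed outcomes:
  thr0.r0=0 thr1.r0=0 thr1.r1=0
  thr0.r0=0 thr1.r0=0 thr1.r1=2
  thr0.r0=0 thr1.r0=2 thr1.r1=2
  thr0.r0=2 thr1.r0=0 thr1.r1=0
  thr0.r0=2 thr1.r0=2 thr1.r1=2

missing: thr0.r0=2 thr1.r0=0 thr1.r1=2

outcome vector order: (thr0.r0,thr1.r0,thr1.r1)
PSO: 6 outcomes — {(0,0,0), (0,0,2), (0,2,2), (2,0,0), (2,0,2), (2,2,2)}
PSO∖claimed = {(2,0,2)}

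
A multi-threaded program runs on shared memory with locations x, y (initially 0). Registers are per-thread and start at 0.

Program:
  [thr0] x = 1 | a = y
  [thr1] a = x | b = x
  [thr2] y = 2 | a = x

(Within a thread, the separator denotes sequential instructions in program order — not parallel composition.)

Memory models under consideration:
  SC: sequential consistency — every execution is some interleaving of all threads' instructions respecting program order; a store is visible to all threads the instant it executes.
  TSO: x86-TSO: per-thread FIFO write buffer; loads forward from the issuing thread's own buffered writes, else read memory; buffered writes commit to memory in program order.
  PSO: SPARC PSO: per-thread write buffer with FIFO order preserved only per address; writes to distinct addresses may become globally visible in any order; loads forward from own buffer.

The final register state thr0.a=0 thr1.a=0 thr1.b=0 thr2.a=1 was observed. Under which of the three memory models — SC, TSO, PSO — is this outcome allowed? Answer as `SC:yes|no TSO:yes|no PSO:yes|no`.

SC:yes TSO:yes PSO:yes

outcome vector order: (thr0.a,thr1.a,thr1.b,thr2.a)
SC (9): 0/0/0/1; 0/0/1/1; 0/1/1/1; 2/0/0/0; 2/0/0/1; 2/0/1/0; 2/0/1/1; 2/1/1/0; 2/1/1/1
TSO (12): 0/0/0/0; 0/0/0/1; 0/0/1/0; 0/0/1/1; 0/1/1/0; 0/1/1/1; 2/0/0/0; 2/0/0/1; 2/0/1/0; 2/0/1/1; 2/1/1/0; 2/1/1/1
PSO (12): 0/0/0/0; 0/0/0/1; 0/0/1/0; 0/0/1/1; 0/1/1/0; 0/1/1/1; 2/0/0/0; 2/0/0/1; 2/0/1/0; 2/0/1/1; 2/1/1/0; 2/1/1/1
target 0/0/0/1 ∈ {SC,TSO,PSO}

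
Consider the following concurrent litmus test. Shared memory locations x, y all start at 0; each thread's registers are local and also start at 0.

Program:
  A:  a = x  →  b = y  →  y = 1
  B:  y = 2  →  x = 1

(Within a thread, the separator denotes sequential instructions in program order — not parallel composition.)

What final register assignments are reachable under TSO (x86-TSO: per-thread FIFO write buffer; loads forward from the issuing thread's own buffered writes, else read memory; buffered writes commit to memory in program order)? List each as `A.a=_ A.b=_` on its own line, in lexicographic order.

A.a=0 A.b=0
A.a=0 A.b=2
A.a=1 A.b=2

outcome vector order: (A.a,A.b)
|TSO outcomes| = 3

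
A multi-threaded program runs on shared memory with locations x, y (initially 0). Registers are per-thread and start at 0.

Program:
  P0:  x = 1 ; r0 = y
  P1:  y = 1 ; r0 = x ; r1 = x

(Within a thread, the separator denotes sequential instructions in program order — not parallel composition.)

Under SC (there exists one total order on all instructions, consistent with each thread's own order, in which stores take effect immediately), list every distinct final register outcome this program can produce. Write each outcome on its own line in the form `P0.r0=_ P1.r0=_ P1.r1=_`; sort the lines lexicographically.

P0.r0=0 P1.r0=1 P1.r1=1
P0.r0=1 P1.r0=0 P1.r1=0
P0.r0=1 P1.r0=0 P1.r1=1
P0.r0=1 P1.r0=1 P1.r1=1

outcome vector order: (P0.r0,P1.r0,P1.r1)
|SC outcomes| = 4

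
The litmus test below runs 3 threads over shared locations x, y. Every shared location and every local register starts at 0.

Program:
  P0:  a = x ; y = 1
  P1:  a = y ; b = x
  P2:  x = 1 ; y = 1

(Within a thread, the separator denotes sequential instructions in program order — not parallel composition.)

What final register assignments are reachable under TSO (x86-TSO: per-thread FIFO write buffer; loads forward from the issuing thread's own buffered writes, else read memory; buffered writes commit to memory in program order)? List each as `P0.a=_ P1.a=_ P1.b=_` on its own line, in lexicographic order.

outcome vector order: (P0.a,P1.a,P1.b)
|TSO outcomes| = 7

P0.a=0 P1.a=0 P1.b=0
P0.a=0 P1.a=0 P1.b=1
P0.a=0 P1.a=1 P1.b=0
P0.a=0 P1.a=1 P1.b=1
P0.a=1 P1.a=0 P1.b=0
P0.a=1 P1.a=0 P1.b=1
P0.a=1 P1.a=1 P1.b=1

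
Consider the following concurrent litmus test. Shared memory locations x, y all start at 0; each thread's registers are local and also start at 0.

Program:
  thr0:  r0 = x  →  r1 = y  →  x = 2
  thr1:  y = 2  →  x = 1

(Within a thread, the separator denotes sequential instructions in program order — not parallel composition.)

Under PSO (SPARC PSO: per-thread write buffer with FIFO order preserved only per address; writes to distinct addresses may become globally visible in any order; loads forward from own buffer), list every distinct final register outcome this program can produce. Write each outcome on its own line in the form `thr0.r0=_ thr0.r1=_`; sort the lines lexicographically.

thr0.r0=0 thr0.r1=0
thr0.r0=0 thr0.r1=2
thr0.r0=1 thr0.r1=0
thr0.r0=1 thr0.r1=2

outcome vector order: (thr0.r0,thr0.r1)
|PSO outcomes| = 4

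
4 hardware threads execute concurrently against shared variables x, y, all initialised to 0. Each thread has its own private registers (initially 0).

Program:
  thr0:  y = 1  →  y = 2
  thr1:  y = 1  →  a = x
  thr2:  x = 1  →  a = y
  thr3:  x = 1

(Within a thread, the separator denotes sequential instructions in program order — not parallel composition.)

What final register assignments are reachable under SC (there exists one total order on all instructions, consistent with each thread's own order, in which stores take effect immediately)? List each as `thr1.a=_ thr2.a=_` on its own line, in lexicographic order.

thr1.a=0 thr2.a=1
thr1.a=0 thr2.a=2
thr1.a=1 thr2.a=0
thr1.a=1 thr2.a=1
thr1.a=1 thr2.a=2

outcome vector order: (thr1.a,thr2.a)
|SC outcomes| = 5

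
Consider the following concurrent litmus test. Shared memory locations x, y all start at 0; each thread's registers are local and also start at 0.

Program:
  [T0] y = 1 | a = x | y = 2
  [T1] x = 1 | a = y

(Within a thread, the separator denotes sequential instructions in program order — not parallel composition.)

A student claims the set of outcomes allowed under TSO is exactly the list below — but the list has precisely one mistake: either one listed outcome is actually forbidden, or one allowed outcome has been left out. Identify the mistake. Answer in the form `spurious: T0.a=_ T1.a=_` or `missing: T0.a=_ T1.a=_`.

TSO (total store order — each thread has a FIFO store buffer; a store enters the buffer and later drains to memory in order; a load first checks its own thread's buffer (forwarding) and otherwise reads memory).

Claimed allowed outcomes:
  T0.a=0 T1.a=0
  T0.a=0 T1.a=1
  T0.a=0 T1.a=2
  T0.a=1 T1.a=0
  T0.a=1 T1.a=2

missing: T0.a=1 T1.a=1

outcome vector order: (T0.a,T1.a)
TSO (6): (0,0); (0,1); (0,2); (1,0); (1,1); (1,2)
TSO∖claimed = {(1,1)}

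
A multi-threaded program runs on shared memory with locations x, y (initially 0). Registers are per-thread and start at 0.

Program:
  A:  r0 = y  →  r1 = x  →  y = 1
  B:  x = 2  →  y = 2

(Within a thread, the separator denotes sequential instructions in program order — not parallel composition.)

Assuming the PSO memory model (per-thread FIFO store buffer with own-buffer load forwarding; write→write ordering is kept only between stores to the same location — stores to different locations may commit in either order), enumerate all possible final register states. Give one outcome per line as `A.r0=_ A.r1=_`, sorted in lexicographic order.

A.r0=0 A.r1=0
A.r0=0 A.r1=2
A.r0=2 A.r1=0
A.r0=2 A.r1=2

outcome vector order: (A.r0,A.r1)
|PSO outcomes| = 4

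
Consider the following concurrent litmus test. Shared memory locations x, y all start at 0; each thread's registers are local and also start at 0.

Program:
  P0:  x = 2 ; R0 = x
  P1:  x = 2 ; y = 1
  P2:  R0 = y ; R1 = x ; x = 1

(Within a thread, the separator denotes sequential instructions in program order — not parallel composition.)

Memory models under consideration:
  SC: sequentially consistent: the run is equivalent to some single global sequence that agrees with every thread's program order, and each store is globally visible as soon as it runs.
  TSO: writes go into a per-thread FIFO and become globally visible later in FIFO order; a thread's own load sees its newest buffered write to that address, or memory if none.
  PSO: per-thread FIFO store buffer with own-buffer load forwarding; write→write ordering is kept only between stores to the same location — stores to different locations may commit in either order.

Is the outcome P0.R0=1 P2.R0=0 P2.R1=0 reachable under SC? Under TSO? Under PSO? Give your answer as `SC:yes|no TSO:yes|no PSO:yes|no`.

SC:yes TSO:yes PSO:yes

outcome vector order: (P0.R0,P2.R0,P2.R1)
SC: 6 outcomes — {<1 0 0>, <1 0 2>, <1 1 2>, <2 0 0>, <2 0 2>, <2 1 2>}
TSO: 6 outcomes — {<1 0 0>, <1 0 2>, <1 1 2>, <2 0 0>, <2 0 2>, <2 1 2>}
PSO: 8 outcomes — {<1 0 0>, <1 0 2>, <1 1 0>, <1 1 2>, <2 0 0>, <2 0 2>, <2 1 0>, <2 1 2>}
target <1 0 0> ∈ {SC,TSO,PSO}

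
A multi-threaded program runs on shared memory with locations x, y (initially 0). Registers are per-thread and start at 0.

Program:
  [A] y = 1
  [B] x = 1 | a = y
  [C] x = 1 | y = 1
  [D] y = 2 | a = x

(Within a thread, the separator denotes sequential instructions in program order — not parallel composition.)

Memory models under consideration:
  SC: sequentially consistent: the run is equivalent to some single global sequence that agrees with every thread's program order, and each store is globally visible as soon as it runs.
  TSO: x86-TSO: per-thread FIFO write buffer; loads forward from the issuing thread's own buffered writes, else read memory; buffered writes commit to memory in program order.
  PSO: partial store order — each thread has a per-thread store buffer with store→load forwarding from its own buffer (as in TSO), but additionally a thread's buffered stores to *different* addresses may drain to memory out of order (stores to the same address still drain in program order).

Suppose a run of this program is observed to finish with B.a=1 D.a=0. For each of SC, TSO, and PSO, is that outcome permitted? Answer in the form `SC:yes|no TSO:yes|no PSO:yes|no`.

SC:yes TSO:yes PSO:yes

outcome vector order: (B.a,D.a)
SC (5): 0/1; 1/0; 1/1; 2/0; 2/1
TSO (6): 0/0; 0/1; 1/0; 1/1; 2/0; 2/1
PSO (6): 0/0; 0/1; 1/0; 1/1; 2/0; 2/1
target 1/0 ∈ {SC,TSO,PSO}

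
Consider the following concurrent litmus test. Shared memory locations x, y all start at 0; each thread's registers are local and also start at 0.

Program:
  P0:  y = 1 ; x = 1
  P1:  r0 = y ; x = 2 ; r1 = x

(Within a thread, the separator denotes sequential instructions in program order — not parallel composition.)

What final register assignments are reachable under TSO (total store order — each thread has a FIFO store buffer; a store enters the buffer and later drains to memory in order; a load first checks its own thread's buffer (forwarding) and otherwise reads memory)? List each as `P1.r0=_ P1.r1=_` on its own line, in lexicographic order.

outcome vector order: (P1.r0,P1.r1)
|TSO outcomes| = 4

P1.r0=0 P1.r1=1
P1.r0=0 P1.r1=2
P1.r0=1 P1.r1=1
P1.r0=1 P1.r1=2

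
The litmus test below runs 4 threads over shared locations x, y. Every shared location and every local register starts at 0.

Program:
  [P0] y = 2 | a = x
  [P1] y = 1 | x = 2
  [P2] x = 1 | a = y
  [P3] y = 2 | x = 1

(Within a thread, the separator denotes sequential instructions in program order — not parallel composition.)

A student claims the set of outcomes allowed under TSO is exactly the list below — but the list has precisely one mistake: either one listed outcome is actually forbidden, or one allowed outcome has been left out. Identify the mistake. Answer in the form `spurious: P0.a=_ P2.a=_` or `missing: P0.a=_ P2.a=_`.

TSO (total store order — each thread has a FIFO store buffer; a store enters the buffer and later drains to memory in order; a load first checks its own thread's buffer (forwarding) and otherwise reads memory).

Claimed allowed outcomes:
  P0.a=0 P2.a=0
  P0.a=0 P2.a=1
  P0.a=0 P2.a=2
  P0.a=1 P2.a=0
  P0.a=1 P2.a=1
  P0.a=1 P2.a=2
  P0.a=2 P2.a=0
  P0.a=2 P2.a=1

missing: P0.a=2 P2.a=2

outcome vector order: (P0.a,P2.a)
TSO (9): 00 01 02 10 11 12 20 21 22
TSO∖claimed = {22}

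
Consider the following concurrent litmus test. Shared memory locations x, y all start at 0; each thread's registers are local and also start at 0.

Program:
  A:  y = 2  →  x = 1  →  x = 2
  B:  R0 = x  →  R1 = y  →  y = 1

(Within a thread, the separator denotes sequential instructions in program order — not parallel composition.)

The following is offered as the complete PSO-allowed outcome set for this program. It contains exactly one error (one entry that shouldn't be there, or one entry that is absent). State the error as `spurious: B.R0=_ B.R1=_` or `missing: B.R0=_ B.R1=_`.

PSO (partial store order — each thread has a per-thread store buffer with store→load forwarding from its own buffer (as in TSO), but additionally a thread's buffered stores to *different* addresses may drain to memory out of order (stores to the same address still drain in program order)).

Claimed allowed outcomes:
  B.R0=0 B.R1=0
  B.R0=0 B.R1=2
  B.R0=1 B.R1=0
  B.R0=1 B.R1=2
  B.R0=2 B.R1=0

outcome vector order: (B.R0,B.R1)
PSO (6): 0/0; 0/2; 1/0; 1/2; 2/0; 2/2
PSO∖claimed = {2/2}

missing: B.R0=2 B.R1=2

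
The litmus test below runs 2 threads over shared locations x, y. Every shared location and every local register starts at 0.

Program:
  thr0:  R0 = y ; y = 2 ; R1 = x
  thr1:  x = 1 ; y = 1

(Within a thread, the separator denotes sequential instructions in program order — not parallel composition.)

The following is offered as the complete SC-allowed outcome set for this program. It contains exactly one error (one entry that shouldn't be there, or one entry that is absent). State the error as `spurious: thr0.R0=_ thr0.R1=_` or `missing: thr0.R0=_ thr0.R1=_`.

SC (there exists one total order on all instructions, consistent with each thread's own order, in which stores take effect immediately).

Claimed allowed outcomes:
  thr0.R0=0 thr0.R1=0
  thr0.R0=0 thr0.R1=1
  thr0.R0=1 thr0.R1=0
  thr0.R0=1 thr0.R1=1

outcome vector order: (thr0.R0,thr0.R1)
under SC → (0,0); (0,1); (1,1)
claimed∖SC = {(1,0)}

spurious: thr0.R0=1 thr0.R1=0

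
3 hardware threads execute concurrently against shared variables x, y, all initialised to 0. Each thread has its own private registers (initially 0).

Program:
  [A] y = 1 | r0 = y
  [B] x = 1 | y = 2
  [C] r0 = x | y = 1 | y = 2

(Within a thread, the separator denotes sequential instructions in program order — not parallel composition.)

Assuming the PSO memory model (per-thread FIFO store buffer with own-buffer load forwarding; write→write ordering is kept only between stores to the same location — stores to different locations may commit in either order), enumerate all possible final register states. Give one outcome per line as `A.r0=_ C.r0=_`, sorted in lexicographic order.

outcome vector order: (A.r0,C.r0)
|PSO outcomes| = 4

A.r0=1 C.r0=0
A.r0=1 C.r0=1
A.r0=2 C.r0=0
A.r0=2 C.r0=1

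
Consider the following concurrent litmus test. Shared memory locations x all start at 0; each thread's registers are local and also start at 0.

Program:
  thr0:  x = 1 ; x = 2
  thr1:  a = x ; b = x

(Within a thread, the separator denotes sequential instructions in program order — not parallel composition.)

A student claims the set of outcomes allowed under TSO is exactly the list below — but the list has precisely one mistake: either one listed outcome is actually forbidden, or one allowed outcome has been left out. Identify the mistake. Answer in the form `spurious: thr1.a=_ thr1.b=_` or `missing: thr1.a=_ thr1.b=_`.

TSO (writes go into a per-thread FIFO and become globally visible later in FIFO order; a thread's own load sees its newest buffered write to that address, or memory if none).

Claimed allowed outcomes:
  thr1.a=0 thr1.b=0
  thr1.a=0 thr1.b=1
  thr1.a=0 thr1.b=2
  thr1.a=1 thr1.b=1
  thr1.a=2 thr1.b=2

missing: thr1.a=1 thr1.b=2

outcome vector order: (thr1.a,thr1.b)
[TSO] allowed = {0/0, 0/1, 0/2, 1/1, 1/2, 2/2}
TSO∖claimed = {1/2}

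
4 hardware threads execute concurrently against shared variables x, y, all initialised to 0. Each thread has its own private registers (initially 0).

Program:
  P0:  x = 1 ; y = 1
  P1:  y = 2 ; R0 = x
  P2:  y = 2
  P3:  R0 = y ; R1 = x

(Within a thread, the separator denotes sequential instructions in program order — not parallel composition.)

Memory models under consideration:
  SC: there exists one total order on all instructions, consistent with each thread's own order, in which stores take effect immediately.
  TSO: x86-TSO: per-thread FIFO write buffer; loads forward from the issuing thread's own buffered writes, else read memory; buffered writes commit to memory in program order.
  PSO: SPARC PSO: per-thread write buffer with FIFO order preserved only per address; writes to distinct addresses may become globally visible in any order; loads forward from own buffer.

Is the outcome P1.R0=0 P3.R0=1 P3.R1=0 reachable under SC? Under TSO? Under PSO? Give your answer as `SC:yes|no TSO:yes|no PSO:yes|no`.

SC:no TSO:no PSO:yes

outcome vector order: (P1.R0,P3.R0,P3.R1)
[SC] allowed = {<0 0 0>, <0 0 1>, <0 1 1>, <0 2 0>, <0 2 1>, <1 0 0>, <1 0 1>, <1 1 1>, <1 2 0>, <1 2 1>}
[TSO] allowed = {<0 0 0>, <0 0 1>, <0 1 1>, <0 2 0>, <0 2 1>, <1 0 0>, <1 0 1>, <1 1 1>, <1 2 0>, <1 2 1>}
[PSO] allowed = {<0 0 0>, <0 0 1>, <0 1 0>, <0 1 1>, <0 2 0>, <0 2 1>, <1 0 0>, <1 0 1>, <1 1 0>, <1 1 1>, <1 2 0>, <1 2 1>}
target <0 1 0> ∈ {PSO}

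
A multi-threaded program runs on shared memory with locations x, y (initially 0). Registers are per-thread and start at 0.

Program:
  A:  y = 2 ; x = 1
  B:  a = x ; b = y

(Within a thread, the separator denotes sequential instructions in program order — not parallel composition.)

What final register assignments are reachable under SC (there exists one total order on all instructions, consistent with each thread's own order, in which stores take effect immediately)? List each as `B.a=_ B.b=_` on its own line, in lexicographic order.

B.a=0 B.b=0
B.a=0 B.b=2
B.a=1 B.b=2

outcome vector order: (B.a,B.b)
|SC outcomes| = 3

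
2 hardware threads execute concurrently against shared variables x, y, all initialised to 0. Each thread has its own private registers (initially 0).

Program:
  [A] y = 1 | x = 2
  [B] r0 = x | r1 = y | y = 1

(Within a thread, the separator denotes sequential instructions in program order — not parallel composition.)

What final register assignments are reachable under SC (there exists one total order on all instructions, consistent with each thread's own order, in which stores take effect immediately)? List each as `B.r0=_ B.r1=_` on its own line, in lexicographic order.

outcome vector order: (B.r0,B.r1)
|SC outcomes| = 3

B.r0=0 B.r1=0
B.r0=0 B.r1=1
B.r0=2 B.r1=1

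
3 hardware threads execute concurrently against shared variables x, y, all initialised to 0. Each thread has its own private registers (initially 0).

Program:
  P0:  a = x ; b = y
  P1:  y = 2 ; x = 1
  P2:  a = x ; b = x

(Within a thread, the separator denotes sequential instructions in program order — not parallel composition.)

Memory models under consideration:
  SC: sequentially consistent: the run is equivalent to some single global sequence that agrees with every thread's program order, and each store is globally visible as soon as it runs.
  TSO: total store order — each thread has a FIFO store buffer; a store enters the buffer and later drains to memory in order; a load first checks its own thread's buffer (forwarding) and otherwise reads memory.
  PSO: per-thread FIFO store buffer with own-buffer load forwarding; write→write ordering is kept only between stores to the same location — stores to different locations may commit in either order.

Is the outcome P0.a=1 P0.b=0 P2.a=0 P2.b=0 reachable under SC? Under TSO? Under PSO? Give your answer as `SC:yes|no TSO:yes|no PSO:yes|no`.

outcome vector order: (P0.a,P0.b,P2.a,P2.b)
SC (9): 0/0/0/0, 0/0/0/1, 0/0/1/1, 0/2/0/0, 0/2/0/1, 0/2/1/1, 1/2/0/0, 1/2/0/1, 1/2/1/1
TSO (9): 0/0/0/0, 0/0/0/1, 0/0/1/1, 0/2/0/0, 0/2/0/1, 0/2/1/1, 1/2/0/0, 1/2/0/1, 1/2/1/1
PSO (12): 0/0/0/0, 0/0/0/1, 0/0/1/1, 0/2/0/0, 0/2/0/1, 0/2/1/1, 1/0/0/0, 1/0/0/1, 1/0/1/1, 1/2/0/0, 1/2/0/1, 1/2/1/1
target 1/0/0/0 ∈ {PSO}

SC:no TSO:no PSO:yes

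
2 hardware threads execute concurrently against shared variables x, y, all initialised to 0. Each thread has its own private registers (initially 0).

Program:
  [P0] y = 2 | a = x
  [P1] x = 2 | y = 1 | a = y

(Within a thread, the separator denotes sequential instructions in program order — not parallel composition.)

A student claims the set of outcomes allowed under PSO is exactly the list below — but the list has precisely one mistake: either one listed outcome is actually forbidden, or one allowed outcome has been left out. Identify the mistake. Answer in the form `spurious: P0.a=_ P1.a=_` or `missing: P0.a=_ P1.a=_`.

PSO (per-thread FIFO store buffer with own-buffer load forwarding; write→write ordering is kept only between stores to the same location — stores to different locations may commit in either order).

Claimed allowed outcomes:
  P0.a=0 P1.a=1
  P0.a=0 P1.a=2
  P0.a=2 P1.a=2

outcome vector order: (P0.a,P1.a)
PSO: 4 outcomes — {01 02 21 22}
PSO∖claimed = {21}

missing: P0.a=2 P1.a=1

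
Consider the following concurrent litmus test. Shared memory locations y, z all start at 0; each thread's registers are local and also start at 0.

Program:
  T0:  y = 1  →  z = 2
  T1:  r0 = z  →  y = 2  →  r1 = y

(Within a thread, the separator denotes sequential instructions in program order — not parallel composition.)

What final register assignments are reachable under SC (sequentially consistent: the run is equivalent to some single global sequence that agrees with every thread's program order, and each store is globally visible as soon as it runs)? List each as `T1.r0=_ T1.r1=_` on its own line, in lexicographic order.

T1.r0=0 T1.r1=1
T1.r0=0 T1.r1=2
T1.r0=2 T1.r1=2

outcome vector order: (T1.r0,T1.r1)
|SC outcomes| = 3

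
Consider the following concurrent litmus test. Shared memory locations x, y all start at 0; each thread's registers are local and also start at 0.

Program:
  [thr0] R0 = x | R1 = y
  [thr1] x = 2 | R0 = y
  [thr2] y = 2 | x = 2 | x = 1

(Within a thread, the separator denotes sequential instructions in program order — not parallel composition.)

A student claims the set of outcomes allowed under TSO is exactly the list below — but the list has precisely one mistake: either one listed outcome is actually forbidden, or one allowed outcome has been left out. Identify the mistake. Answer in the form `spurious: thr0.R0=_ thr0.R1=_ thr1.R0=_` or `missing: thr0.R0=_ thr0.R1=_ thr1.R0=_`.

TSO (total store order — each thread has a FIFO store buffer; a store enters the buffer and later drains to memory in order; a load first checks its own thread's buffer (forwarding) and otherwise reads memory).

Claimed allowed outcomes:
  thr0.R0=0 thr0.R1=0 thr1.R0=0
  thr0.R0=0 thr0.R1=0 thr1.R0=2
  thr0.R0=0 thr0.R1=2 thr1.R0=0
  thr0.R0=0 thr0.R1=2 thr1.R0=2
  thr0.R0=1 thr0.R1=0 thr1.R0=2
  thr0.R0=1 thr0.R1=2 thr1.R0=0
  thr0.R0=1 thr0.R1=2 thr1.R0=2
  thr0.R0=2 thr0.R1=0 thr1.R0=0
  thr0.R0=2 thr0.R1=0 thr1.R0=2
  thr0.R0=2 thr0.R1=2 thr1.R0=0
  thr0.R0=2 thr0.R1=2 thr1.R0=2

spurious: thr0.R0=1 thr0.R1=0 thr1.R0=2

outcome vector order: (thr0.R0,thr0.R1,thr1.R0)
[TSO] allowed = {<0 0 0>; <0 0 2>; <0 2 0>; <0 2 2>; <1 2 0>; <1 2 2>; <2 0 0>; <2 0 2>; <2 2 0>; <2 2 2>}
claimed∖TSO = {<1 0 2>}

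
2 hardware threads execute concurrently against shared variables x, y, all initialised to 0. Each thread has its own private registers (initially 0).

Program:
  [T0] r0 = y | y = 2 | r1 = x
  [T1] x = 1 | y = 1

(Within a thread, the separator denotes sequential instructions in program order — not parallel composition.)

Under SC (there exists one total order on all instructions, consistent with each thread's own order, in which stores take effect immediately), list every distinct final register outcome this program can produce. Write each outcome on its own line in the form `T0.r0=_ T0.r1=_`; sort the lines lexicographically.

outcome vector order: (T0.r0,T0.r1)
|SC outcomes| = 3

T0.r0=0 T0.r1=0
T0.r0=0 T0.r1=1
T0.r0=1 T0.r1=1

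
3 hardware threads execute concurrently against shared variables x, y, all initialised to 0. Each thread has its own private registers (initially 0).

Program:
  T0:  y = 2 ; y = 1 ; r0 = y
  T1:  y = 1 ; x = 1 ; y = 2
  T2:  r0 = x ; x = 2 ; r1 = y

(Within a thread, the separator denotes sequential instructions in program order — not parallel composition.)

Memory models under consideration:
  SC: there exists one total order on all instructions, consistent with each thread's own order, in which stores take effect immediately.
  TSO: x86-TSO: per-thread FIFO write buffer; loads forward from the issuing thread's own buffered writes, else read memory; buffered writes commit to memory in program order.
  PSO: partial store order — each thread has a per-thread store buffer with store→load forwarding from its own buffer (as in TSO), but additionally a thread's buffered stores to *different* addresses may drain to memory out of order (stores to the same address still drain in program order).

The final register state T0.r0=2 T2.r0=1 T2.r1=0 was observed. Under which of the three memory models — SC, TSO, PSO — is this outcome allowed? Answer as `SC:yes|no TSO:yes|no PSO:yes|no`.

outcome vector order: (T0.r0,T2.r0,T2.r1)
SC (10): 1/0/0, 1/0/1, 1/0/2, 1/1/1, 1/1/2, 2/0/0, 2/0/1, 2/0/2, 2/1/1, 2/1/2
TSO (10): 1/0/0, 1/0/1, 1/0/2, 1/1/1, 1/1/2, 2/0/0, 2/0/1, 2/0/2, 2/1/1, 2/1/2
PSO (12): 1/0/0, 1/0/1, 1/0/2, 1/1/0, 1/1/1, 1/1/2, 2/0/0, 2/0/1, 2/0/2, 2/1/0, 2/1/1, 2/1/2
target 2/1/0 ∈ {PSO}

SC:no TSO:no PSO:yes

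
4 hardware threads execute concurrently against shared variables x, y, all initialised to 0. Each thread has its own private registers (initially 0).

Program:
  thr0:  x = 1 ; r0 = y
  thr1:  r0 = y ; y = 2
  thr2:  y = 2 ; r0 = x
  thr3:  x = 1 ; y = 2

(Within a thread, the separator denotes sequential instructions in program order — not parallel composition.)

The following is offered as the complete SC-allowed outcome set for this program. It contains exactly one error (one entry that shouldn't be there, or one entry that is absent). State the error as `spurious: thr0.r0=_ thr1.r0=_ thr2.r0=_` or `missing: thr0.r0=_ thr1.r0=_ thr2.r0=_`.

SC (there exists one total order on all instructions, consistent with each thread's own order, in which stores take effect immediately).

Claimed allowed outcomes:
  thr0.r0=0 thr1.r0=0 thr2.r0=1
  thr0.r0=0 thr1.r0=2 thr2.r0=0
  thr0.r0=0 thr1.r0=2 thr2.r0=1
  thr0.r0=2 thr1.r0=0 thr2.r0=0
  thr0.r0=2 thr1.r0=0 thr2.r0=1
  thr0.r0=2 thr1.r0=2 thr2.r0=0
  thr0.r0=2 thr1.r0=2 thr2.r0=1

spurious: thr0.r0=0 thr1.r0=2 thr2.r0=0

outcome vector order: (thr0.r0,thr1.r0,thr2.r0)
[SC] allowed = {001 021 200 201 220 221}
claimed∖SC = {020}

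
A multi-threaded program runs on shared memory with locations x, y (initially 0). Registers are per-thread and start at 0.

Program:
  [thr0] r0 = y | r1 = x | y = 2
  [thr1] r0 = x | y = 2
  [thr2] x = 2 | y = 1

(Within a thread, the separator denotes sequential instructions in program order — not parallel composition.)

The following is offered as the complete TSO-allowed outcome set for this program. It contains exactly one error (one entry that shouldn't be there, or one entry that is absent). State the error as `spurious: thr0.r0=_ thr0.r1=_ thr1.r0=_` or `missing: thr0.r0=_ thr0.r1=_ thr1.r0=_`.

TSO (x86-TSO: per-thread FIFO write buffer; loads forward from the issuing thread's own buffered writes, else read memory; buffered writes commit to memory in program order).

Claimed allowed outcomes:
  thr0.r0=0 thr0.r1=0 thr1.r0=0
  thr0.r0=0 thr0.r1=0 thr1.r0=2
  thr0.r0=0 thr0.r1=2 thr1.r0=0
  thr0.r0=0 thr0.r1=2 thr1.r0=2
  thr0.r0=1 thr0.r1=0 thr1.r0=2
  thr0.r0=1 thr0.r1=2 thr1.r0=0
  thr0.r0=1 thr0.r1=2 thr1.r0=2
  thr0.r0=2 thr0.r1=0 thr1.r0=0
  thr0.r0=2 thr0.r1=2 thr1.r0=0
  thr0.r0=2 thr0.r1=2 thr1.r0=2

spurious: thr0.r0=1 thr0.r1=0 thr1.r0=2

outcome vector order: (thr0.r0,thr0.r1,thr1.r0)
TSO (9): (0,0,0) (0,0,2) (0,2,0) (0,2,2) (1,2,0) (1,2,2) (2,0,0) (2,2,0) (2,2,2)
claimed∖TSO = {(1,0,2)}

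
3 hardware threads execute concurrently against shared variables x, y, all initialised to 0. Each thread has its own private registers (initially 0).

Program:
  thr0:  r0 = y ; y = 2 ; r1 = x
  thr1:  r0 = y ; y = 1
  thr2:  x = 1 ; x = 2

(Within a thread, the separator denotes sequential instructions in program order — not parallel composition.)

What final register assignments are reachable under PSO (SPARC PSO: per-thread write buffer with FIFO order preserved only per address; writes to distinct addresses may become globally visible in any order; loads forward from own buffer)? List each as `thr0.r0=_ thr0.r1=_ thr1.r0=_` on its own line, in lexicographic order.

outcome vector order: (thr0.r0,thr0.r1,thr1.r0)
|PSO outcomes| = 9

thr0.r0=0 thr0.r1=0 thr1.r0=0
thr0.r0=0 thr0.r1=0 thr1.r0=2
thr0.r0=0 thr0.r1=1 thr1.r0=0
thr0.r0=0 thr0.r1=1 thr1.r0=2
thr0.r0=0 thr0.r1=2 thr1.r0=0
thr0.r0=0 thr0.r1=2 thr1.r0=2
thr0.r0=1 thr0.r1=0 thr1.r0=0
thr0.r0=1 thr0.r1=1 thr1.r0=0
thr0.r0=1 thr0.r1=2 thr1.r0=0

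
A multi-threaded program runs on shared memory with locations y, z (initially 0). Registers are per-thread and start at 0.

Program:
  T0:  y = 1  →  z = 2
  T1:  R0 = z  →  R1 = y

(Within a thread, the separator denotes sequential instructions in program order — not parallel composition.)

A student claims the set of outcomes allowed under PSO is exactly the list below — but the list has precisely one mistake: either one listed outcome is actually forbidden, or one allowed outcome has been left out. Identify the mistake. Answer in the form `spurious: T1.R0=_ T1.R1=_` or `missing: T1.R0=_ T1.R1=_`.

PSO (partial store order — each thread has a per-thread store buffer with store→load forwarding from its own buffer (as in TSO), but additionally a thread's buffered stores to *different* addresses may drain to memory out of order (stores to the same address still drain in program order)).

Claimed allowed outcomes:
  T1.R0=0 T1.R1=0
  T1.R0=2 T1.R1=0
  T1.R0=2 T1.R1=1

missing: T1.R0=0 T1.R1=1

outcome vector order: (T1.R0,T1.R1)
PSO (4): (0,0), (0,1), (2,0), (2,1)
PSO∖claimed = {(0,1)}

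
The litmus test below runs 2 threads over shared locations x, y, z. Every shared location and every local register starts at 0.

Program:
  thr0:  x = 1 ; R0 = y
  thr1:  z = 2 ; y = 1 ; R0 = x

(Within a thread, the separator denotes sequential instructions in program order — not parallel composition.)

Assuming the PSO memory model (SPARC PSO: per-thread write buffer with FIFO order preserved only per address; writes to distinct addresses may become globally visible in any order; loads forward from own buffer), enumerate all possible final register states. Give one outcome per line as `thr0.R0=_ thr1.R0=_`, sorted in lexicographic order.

thr0.R0=0 thr1.R0=0
thr0.R0=0 thr1.R0=1
thr0.R0=1 thr1.R0=0
thr0.R0=1 thr1.R0=1

outcome vector order: (thr0.R0,thr1.R0)
|PSO outcomes| = 4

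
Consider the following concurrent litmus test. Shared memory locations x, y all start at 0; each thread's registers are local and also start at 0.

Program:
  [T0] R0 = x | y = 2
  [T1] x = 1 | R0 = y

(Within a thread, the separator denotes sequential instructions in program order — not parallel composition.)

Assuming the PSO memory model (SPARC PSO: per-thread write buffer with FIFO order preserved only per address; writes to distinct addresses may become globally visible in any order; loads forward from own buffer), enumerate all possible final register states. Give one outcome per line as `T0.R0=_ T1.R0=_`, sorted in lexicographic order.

outcome vector order: (T0.R0,T1.R0)
|PSO outcomes| = 4

T0.R0=0 T1.R0=0
T0.R0=0 T1.R0=2
T0.R0=1 T1.R0=0
T0.R0=1 T1.R0=2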